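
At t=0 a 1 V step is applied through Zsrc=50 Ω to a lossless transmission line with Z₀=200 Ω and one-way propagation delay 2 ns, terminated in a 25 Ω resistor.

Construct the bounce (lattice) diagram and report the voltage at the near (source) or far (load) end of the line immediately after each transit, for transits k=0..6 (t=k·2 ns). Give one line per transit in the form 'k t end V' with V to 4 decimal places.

Γ_L=-0.777778, Γ_S=-0.600000; launch V₁=1·200/250=0.800000
k=0 src: V=0.8000
k=1 load: inc=0.800000, refl=0.800000·-0.777778=-0.6222; V=0.000000+0.800000+-0.622222=0.1778
k=2 src: inc=-0.622222, refl=-0.622222·-0.600000=0.3733; V=0.800000+-0.622222+0.373333=0.5511
k=3 load: inc=0.373333, refl=0.373333·-0.777778=-0.2904; V=0.177778+0.373333+-0.290370=0.2607
k=4 src: inc=-0.290370, refl=-0.290370·-0.600000=0.1742; V=0.551111+-0.290370+0.174222=0.4350
k=5 load: inc=0.174222, refl=0.174222·-0.777778=-0.1355; V=0.260741+0.174222+-0.135506=0.2995
k=6 src: inc=-0.135506, refl=-0.135506·-0.600000=0.0813; V=0.434963+-0.135506+0.081304=0.3808

0 0 source 0.8000
1 2 load 0.1778
2 4 source 0.5511
3 6 load 0.2607
4 8 source 0.4350
5 10 load 0.2995
6 12 source 0.3808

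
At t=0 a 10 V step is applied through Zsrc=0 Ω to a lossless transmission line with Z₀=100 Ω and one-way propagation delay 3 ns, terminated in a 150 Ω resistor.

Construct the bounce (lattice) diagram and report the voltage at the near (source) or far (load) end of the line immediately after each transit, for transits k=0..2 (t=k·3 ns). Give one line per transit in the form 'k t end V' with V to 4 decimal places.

Γ_L=0.200000, Γ_S=-1.000000; launch V₁=10·100/100=10.000000
k=0 src: V=10.0000
k=1 load: inc=10.000000, refl=10.000000·0.200000=2.0000; V=0.000000+10.000000+2.000000=12.0000
k=2 src: inc=2.000000, refl=2.000000·-1.000000=-2.0000; V=10.000000+2.000000+-2.000000=10.0000

0 0 source 10.0000
1 3 load 12.0000
2 6 source 10.0000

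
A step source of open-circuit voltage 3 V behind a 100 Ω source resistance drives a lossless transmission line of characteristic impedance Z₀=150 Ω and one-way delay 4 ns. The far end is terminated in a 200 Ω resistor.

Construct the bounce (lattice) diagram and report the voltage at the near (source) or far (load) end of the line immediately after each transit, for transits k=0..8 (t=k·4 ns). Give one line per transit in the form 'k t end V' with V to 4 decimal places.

0 0 source 1.8000
1 4 load 2.0571
2 8 source 2.0057
3 12 load 1.9984
4 16 source 1.9998
5 20 load 2.0000
6 24 source 2.0000
7 28 load 2.0000
8 32 source 2.0000

Γ_L=0.142857, Γ_S=-0.200000; launch V₁=3·150/250=1.800000
k=0 src: V=1.8000
k=1 load: inc=1.800000, refl=1.800000·0.142857=0.2571; V=0.000000+1.800000+0.257143=2.0571
k=2 src: inc=0.257143, refl=0.257143·-0.200000=-0.0514; V=1.800000+0.257143+-0.051429=2.0057
k=3 load: inc=-0.051429, refl=-0.051429·0.142857=-0.0073; V=2.057143+-0.051429+-0.007347=1.9984
k=4 src: inc=-0.007347, refl=-0.007347·-0.200000=0.0015; V=2.005714+-0.007347+0.001469=1.9998
k=5 load: inc=0.001469, refl=0.001469·0.142857=0.0002; V=1.998367+0.001469+0.000210=2.0000
k=6 src: inc=0.000210, refl=0.000210·-0.200000=-0.0000; V=1.999837+0.000210+-0.000042=2.0000
k=7 load: inc=-0.000042, refl=-0.000042·0.142857=-0.0000; V=2.000047+-0.000042+-0.000006=2.0000
k=8 src: inc=-0.000006, refl=-0.000006·-0.200000=0.0000; V=2.000005+-0.000006+0.000001=2.0000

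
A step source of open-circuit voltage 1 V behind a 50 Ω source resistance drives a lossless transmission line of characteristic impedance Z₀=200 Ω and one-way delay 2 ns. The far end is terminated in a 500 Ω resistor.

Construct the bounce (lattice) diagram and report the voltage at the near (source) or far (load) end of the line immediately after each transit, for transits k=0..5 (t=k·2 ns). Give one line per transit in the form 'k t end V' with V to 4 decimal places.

0 0 source 0.8000
1 2 load 1.1429
2 4 source 0.9371
3 6 load 0.8490
4 8 source 0.9019
5 10 load 0.9245

Γ_L=0.428571, Γ_S=-0.600000; launch V₁=1·200/250=0.800000
k=0 src: V=0.8000
k=1 load: inc=0.800000, refl=0.800000·0.428571=0.3429; V=0.000000+0.800000+0.342857=1.1429
k=2 src: inc=0.342857, refl=0.342857·-0.600000=-0.2057; V=0.800000+0.342857+-0.205714=0.9371
k=3 load: inc=-0.205714, refl=-0.205714·0.428571=-0.0882; V=1.142857+-0.205714+-0.088163=0.8490
k=4 src: inc=-0.088163, refl=-0.088163·-0.600000=0.0529; V=0.937143+-0.088163+0.052898=0.9019
k=5 load: inc=0.052898, refl=0.052898·0.428571=0.0227; V=0.848980+0.052898+0.022671=0.9245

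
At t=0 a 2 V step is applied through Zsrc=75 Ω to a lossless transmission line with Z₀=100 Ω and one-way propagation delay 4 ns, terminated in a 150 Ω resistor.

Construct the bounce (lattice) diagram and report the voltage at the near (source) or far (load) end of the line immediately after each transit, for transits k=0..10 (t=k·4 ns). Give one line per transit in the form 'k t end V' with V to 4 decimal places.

Γ_L=0.200000, Γ_S=-0.142857; launch V₁=2·100/175=1.142857
k=0 src: V=1.1429
k=1 load: inc=1.142857, refl=1.142857·0.200000=0.2286; V=0.000000+1.142857+0.228571=1.3714
k=2 src: inc=0.228571, refl=0.228571·-0.142857=-0.0327; V=1.142857+0.228571+-0.032653=1.3388
k=3 load: inc=-0.032653, refl=-0.032653·0.200000=-0.0065; V=1.371429+-0.032653+-0.006531=1.3322
k=4 src: inc=-0.006531, refl=-0.006531·-0.142857=0.0009; V=1.338776+-0.006531+0.000933=1.3332
k=5 load: inc=0.000933, refl=0.000933·0.200000=0.0002; V=1.332245+0.000933+0.000187=1.3334
k=6 src: inc=0.000187, refl=0.000187·-0.142857=-0.0000; V=1.333178+0.000187+-0.000027=1.3333
k=7 load: inc=-0.000027, refl=-0.000027·0.200000=-0.0000; V=1.333364+-0.000027+-0.000005=1.3333
k=8 src: inc=-0.000005, refl=-0.000005·-0.142857=0.0000; V=1.333338+-0.000005+0.000001=1.3333
k=9 load: inc=0.000001, refl=0.000001·0.200000=0.0000; V=1.333332+0.000001+0.000000=1.3333
k=10 src: inc=0.000000, refl=0.000000·-0.142857=-0.0000; V=1.333333+0.000000+-0.000000=1.3333

0 0 source 1.1429
1 4 load 1.3714
2 8 source 1.3388
3 12 load 1.3322
4 16 source 1.3332
5 20 load 1.3334
6 24 source 1.3333
7 28 load 1.3333
8 32 source 1.3333
9 36 load 1.3333
10 40 source 1.3333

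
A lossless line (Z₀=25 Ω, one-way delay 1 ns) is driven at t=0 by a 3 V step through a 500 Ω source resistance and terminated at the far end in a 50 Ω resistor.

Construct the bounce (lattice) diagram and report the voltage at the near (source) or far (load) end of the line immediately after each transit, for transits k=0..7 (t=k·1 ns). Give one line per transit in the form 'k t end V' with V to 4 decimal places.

0 0 source 0.1429
1 1 load 0.1905
2 2 source 0.2336
3 3 load 0.2479
4 4 source 0.2609
5 5 load 0.2652
6 6 source 0.2692
7 7 load 0.2705

Γ_L=0.333333, Γ_S=0.904762; launch V₁=3·25/525=0.142857
k=0 src: V=0.1429
k=1 load: inc=0.142857, refl=0.142857·0.333333=0.0476; V=0.000000+0.142857+0.047619=0.1905
k=2 src: inc=0.047619, refl=0.047619·0.904762=0.0431; V=0.142857+0.047619+0.043084=0.2336
k=3 load: inc=0.043084, refl=0.043084·0.333333=0.0144; V=0.190476+0.043084+0.014361=0.2479
k=4 src: inc=0.014361, refl=0.014361·0.904762=0.0130; V=0.233560+0.014361+0.012994=0.2609
k=5 load: inc=0.012994, refl=0.012994·0.333333=0.0043; V=0.247921+0.012994+0.004331=0.2652
k=6 src: inc=0.004331, refl=0.004331·0.904762=0.0039; V=0.260915+0.004331+0.003919=0.2692
k=7 load: inc=0.003919, refl=0.003919·0.333333=0.0013; V=0.265246+0.003919+0.001306=0.2705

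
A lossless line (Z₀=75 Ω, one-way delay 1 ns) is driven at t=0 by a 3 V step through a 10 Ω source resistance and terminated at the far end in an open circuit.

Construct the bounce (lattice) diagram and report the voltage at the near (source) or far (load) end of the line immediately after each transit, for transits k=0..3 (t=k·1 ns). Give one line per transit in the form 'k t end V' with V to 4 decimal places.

Γ_L=1.000000, Γ_S=-0.764706; launch V₁=3·75/85=2.647059
k=0 src: V=2.6471
k=1 load: inc=2.647059, refl=2.647059·1.000000=2.6471; V=0.000000+2.647059+2.647059=5.2941
k=2 src: inc=2.647059, refl=2.647059·-0.764706=-2.0242; V=2.647059+2.647059+-2.024221=3.2699
k=3 load: inc=-2.024221, refl=-2.024221·1.000000=-2.0242; V=5.294118+-2.024221+-2.024221=1.2457

0 0 source 2.6471
1 1 load 5.2941
2 2 source 3.2699
3 3 load 1.2457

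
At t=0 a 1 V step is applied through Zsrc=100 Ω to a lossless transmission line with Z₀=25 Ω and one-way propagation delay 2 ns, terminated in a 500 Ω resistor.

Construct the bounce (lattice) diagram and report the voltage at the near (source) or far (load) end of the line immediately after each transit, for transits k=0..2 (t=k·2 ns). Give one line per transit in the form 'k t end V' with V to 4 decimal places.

0 0 source 0.2000
1 2 load 0.3810
2 4 source 0.4895

Γ_L=0.904762, Γ_S=0.600000; launch V₁=1·25/125=0.200000
k=0 src: V=0.2000
k=1 load: inc=0.200000, refl=0.200000·0.904762=0.1810; V=0.000000+0.200000+0.180952=0.3810
k=2 src: inc=0.180952, refl=0.180952·0.600000=0.1086; V=0.200000+0.180952+0.108571=0.4895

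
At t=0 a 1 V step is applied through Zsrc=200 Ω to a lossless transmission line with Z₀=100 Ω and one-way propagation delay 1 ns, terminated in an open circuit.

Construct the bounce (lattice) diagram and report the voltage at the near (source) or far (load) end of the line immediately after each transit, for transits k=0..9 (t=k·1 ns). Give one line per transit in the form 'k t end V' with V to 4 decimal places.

Γ_L=1.000000, Γ_S=0.333333; launch V₁=1·100/300=0.333333
k=0 src: V=0.3333
k=1 load: inc=0.333333, refl=0.333333·1.000000=0.3333; V=0.000000+0.333333+0.333333=0.6667
k=2 src: inc=0.333333, refl=0.333333·0.333333=0.1111; V=0.333333+0.333333+0.111111=0.7778
k=3 load: inc=0.111111, refl=0.111111·1.000000=0.1111; V=0.666667+0.111111+0.111111=0.8889
k=4 src: inc=0.111111, refl=0.111111·0.333333=0.0370; V=0.777778+0.111111+0.037037=0.9259
k=5 load: inc=0.037037, refl=0.037037·1.000000=0.0370; V=0.888889+0.037037+0.037037=0.9630
k=6 src: inc=0.037037, refl=0.037037·0.333333=0.0123; V=0.925926+0.037037+0.012346=0.9753
k=7 load: inc=0.012346, refl=0.012346·1.000000=0.0123; V=0.962963+0.012346+0.012346=0.9877
k=8 src: inc=0.012346, refl=0.012346·0.333333=0.0041; V=0.975309+0.012346+0.004115=0.9918
k=9 load: inc=0.004115, refl=0.004115·1.000000=0.0041; V=0.987654+0.004115+0.004115=0.9959

0 0 source 0.3333
1 1 load 0.6667
2 2 source 0.7778
3 3 load 0.8889
4 4 source 0.9259
5 5 load 0.9630
6 6 source 0.9753
7 7 load 0.9877
8 8 source 0.9918
9 9 load 0.9959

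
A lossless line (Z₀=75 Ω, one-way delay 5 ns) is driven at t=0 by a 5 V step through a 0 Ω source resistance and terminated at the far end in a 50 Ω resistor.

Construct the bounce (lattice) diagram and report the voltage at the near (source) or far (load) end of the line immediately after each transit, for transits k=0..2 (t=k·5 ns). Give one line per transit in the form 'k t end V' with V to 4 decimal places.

0 0 source 5.0000
1 5 load 4.0000
2 10 source 5.0000

Γ_L=-0.200000, Γ_S=-1.000000; launch V₁=5·75/75=5.000000
k=0 src: V=5.0000
k=1 load: inc=5.000000, refl=5.000000·-0.200000=-1.0000; V=0.000000+5.000000+-1.000000=4.0000
k=2 src: inc=-1.000000, refl=-1.000000·-1.000000=1.0000; V=5.000000+-1.000000+1.000000=5.0000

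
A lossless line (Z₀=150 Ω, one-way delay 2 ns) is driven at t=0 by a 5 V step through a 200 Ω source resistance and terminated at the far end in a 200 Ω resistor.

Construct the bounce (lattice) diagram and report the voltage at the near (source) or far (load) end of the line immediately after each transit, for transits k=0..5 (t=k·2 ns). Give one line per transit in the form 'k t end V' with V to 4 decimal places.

0 0 source 2.1429
1 2 load 2.4490
2 4 source 2.4927
3 6 load 2.4990
4 8 source 2.4999
5 10 load 2.5000

Γ_L=0.142857, Γ_S=0.142857; launch V₁=5·150/350=2.142857
k=0 src: V=2.1429
k=1 load: inc=2.142857, refl=2.142857·0.142857=0.3061; V=0.000000+2.142857+0.306122=2.4490
k=2 src: inc=0.306122, refl=0.306122·0.142857=0.0437; V=2.142857+0.306122+0.043732=2.4927
k=3 load: inc=0.043732, refl=0.043732·0.142857=0.0062; V=2.448980+0.043732+0.006247=2.4990
k=4 src: inc=0.006247, refl=0.006247·0.142857=0.0009; V=2.492711+0.006247+0.000892=2.4999
k=5 load: inc=0.000892, refl=0.000892·0.142857=0.0001; V=2.498959+0.000892+0.000127=2.5000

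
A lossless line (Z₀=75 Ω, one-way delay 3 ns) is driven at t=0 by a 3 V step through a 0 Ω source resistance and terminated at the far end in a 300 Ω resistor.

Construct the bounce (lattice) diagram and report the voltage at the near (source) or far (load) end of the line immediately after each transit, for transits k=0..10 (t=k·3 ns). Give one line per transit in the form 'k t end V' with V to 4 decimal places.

Γ_L=0.600000, Γ_S=-1.000000; launch V₁=3·75/75=3.000000
k=0 src: V=3.0000
k=1 load: inc=3.000000, refl=3.000000·0.600000=1.8000; V=0.000000+3.000000+1.800000=4.8000
k=2 src: inc=1.800000, refl=1.800000·-1.000000=-1.8000; V=3.000000+1.800000+-1.800000=3.0000
k=3 load: inc=-1.800000, refl=-1.800000·0.600000=-1.0800; V=4.800000+-1.800000+-1.080000=1.9200
k=4 src: inc=-1.080000, refl=-1.080000·-1.000000=1.0800; V=3.000000+-1.080000+1.080000=3.0000
k=5 load: inc=1.080000, refl=1.080000·0.600000=0.6480; V=1.920000+1.080000+0.648000=3.6480
k=6 src: inc=0.648000, refl=0.648000·-1.000000=-0.6480; V=3.000000+0.648000+-0.648000=3.0000
k=7 load: inc=-0.648000, refl=-0.648000·0.600000=-0.3888; V=3.648000+-0.648000+-0.388800=2.6112
k=8 src: inc=-0.388800, refl=-0.388800·-1.000000=0.3888; V=3.000000+-0.388800+0.388800=3.0000
k=9 load: inc=0.388800, refl=0.388800·0.600000=0.2333; V=2.611200+0.388800+0.233280=3.2333
k=10 src: inc=0.233280, refl=0.233280·-1.000000=-0.2333; V=3.000000+0.233280+-0.233280=3.0000

0 0 source 3.0000
1 3 load 4.8000
2 6 source 3.0000
3 9 load 1.9200
4 12 source 3.0000
5 15 load 3.6480
6 18 source 3.0000
7 21 load 2.6112
8 24 source 3.0000
9 27 load 3.2333
10 30 source 3.0000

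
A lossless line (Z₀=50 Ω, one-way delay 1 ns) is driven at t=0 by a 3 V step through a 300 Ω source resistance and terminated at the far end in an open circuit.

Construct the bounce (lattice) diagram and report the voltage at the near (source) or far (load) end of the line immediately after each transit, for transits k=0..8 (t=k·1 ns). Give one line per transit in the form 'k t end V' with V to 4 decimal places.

Γ_L=1.000000, Γ_S=0.714286; launch V₁=3·50/350=0.428571
k=0 src: V=0.4286
k=1 load: inc=0.428571, refl=0.428571·1.000000=0.4286; V=0.000000+0.428571+0.428571=0.8571
k=2 src: inc=0.428571, refl=0.428571·0.714286=0.3061; V=0.428571+0.428571+0.306122=1.1633
k=3 load: inc=0.306122, refl=0.306122·1.000000=0.3061; V=0.857143+0.306122+0.306122=1.4694
k=4 src: inc=0.306122, refl=0.306122·0.714286=0.2187; V=1.163265+0.306122+0.218659=1.6880
k=5 load: inc=0.218659, refl=0.218659·1.000000=0.2187; V=1.469388+0.218659+0.218659=1.9067
k=6 src: inc=0.218659, refl=0.218659·0.714286=0.1562; V=1.688047+0.218659+0.156185=2.0629
k=7 load: inc=0.156185, refl=0.156185·1.000000=0.1562; V=1.906706+0.156185+0.156185=2.2191
k=8 src: inc=0.156185, refl=0.156185·0.714286=0.1116; V=2.062890+0.156185+0.111561=2.3306

0 0 source 0.4286
1 1 load 0.8571
2 2 source 1.1633
3 3 load 1.4694
4 4 source 1.6880
5 5 load 1.9067
6 6 source 2.0629
7 7 load 2.2191
8 8 source 2.3306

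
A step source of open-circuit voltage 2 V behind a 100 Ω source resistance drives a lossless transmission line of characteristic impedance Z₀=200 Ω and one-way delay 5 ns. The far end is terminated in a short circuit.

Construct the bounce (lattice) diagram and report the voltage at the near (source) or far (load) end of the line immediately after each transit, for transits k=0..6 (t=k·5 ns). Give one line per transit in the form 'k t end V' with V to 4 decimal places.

Γ_L=-1.000000, Γ_S=-0.333333; launch V₁=2·200/300=1.333333
k=0 src: V=1.3333
k=1 load: inc=1.333333, refl=1.333333·-1.000000=-1.3333; V=0.000000+1.333333+-1.333333=0.0000
k=2 src: inc=-1.333333, refl=-1.333333·-0.333333=0.4444; V=1.333333+-1.333333+0.444444=0.4444
k=3 load: inc=0.444444, refl=0.444444·-1.000000=-0.4444; V=0.000000+0.444444+-0.444444=0.0000
k=4 src: inc=-0.444444, refl=-0.444444·-0.333333=0.1481; V=0.444444+-0.444444+0.148148=0.1481
k=5 load: inc=0.148148, refl=0.148148·-1.000000=-0.1481; V=0.000000+0.148148+-0.148148=0.0000
k=6 src: inc=-0.148148, refl=-0.148148·-0.333333=0.0494; V=0.148148+-0.148148+0.049383=0.0494

0 0 source 1.3333
1 5 load 0.0000
2 10 source 0.4444
3 15 load 0.0000
4 20 source 0.1481
5 25 load 0.0000
6 30 source 0.0494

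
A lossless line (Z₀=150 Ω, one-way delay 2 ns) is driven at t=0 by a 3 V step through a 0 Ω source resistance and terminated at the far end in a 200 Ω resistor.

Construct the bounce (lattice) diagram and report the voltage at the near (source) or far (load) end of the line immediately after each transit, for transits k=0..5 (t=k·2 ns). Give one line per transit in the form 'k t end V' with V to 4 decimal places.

Γ_L=0.142857, Γ_S=-1.000000; launch V₁=3·150/150=3.000000
k=0 src: V=3.0000
k=1 load: inc=3.000000, refl=3.000000·0.142857=0.4286; V=0.000000+3.000000+0.428571=3.4286
k=2 src: inc=0.428571, refl=0.428571·-1.000000=-0.4286; V=3.000000+0.428571+-0.428571=3.0000
k=3 load: inc=-0.428571, refl=-0.428571·0.142857=-0.0612; V=3.428571+-0.428571+-0.061224=2.9388
k=4 src: inc=-0.061224, refl=-0.061224·-1.000000=0.0612; V=3.000000+-0.061224+0.061224=3.0000
k=5 load: inc=0.061224, refl=0.061224·0.142857=0.0087; V=2.938776+0.061224+0.008746=3.0087

0 0 source 3.0000
1 2 load 3.4286
2 4 source 3.0000
3 6 load 2.9388
4 8 source 3.0000
5 10 load 3.0087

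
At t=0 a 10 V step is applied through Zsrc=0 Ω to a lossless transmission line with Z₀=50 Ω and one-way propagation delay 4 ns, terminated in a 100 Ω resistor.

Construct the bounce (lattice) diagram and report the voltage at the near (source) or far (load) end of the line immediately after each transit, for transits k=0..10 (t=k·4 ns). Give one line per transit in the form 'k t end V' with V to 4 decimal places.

Γ_L=0.333333, Γ_S=-1.000000; launch V₁=10·50/50=10.000000
k=0 src: V=10.0000
k=1 load: inc=10.000000, refl=10.000000·0.333333=3.3333; V=0.000000+10.000000+3.333333=13.3333
k=2 src: inc=3.333333, refl=3.333333·-1.000000=-3.3333; V=10.000000+3.333333+-3.333333=10.0000
k=3 load: inc=-3.333333, refl=-3.333333·0.333333=-1.1111; V=13.333333+-3.333333+-1.111111=8.8889
k=4 src: inc=-1.111111, refl=-1.111111·-1.000000=1.1111; V=10.000000+-1.111111+1.111111=10.0000
k=5 load: inc=1.111111, refl=1.111111·0.333333=0.3704; V=8.888889+1.111111+0.370370=10.3704
k=6 src: inc=0.370370, refl=0.370370·-1.000000=-0.3704; V=10.000000+0.370370+-0.370370=10.0000
k=7 load: inc=-0.370370, refl=-0.370370·0.333333=-0.1235; V=10.370370+-0.370370+-0.123457=9.8765
k=8 src: inc=-0.123457, refl=-0.123457·-1.000000=0.1235; V=10.000000+-0.123457+0.123457=10.0000
k=9 load: inc=0.123457, refl=0.123457·0.333333=0.0412; V=9.876543+0.123457+0.041152=10.0412
k=10 src: inc=0.041152, refl=0.041152·-1.000000=-0.0412; V=10.000000+0.041152+-0.041152=10.0000

0 0 source 10.0000
1 4 load 13.3333
2 8 source 10.0000
3 12 load 8.8889
4 16 source 10.0000
5 20 load 10.3704
6 24 source 10.0000
7 28 load 9.8765
8 32 source 10.0000
9 36 load 10.0412
10 40 source 10.0000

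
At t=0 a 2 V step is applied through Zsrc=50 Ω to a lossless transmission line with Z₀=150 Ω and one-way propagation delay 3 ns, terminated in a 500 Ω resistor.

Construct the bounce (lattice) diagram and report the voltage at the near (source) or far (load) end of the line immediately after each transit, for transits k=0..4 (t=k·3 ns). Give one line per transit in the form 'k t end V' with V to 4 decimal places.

Γ_L=0.538462, Γ_S=-0.500000; launch V₁=2·150/200=1.500000
k=0 src: V=1.5000
k=1 load: inc=1.500000, refl=1.500000·0.538462=0.8077; V=0.000000+1.500000+0.807692=2.3077
k=2 src: inc=0.807692, refl=0.807692·-0.500000=-0.4038; V=1.500000+0.807692+-0.403846=1.9038
k=3 load: inc=-0.403846, refl=-0.403846·0.538462=-0.2175; V=2.307692+-0.403846+-0.217456=1.6864
k=4 src: inc=-0.217456, refl=-0.217456·-0.500000=0.1087; V=1.903846+-0.217456+0.108728=1.7951

0 0 source 1.5000
1 3 load 2.3077
2 6 source 1.9038
3 9 load 1.6864
4 12 source 1.7951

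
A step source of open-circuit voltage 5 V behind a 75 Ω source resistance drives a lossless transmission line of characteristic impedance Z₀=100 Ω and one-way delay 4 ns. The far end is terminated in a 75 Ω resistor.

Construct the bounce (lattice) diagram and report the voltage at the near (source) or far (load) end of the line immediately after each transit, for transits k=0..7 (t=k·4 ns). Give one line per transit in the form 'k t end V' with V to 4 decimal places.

Γ_L=-0.142857, Γ_S=-0.142857; launch V₁=5·100/175=2.857143
k=0 src: V=2.8571
k=1 load: inc=2.857143, refl=2.857143·-0.142857=-0.4082; V=0.000000+2.857143+-0.408163=2.4490
k=2 src: inc=-0.408163, refl=-0.408163·-0.142857=0.0583; V=2.857143+-0.408163+0.058309=2.5073
k=3 load: inc=0.058309, refl=0.058309·-0.142857=-0.0083; V=2.448980+0.058309+-0.008330=2.4990
k=4 src: inc=-0.008330, refl=-0.008330·-0.142857=0.0012; V=2.507289+-0.008330+0.001190=2.5001
k=5 load: inc=0.001190, refl=0.001190·-0.142857=-0.0002; V=2.498959+0.001190+-0.000170=2.5000
k=6 src: inc=-0.000170, refl=-0.000170·-0.142857=0.0000; V=2.500149+-0.000170+0.000024=2.5000
k=7 load: inc=0.000024, refl=0.000024·-0.142857=-0.0000; V=2.499979+0.000024+-0.000003=2.5000

0 0 source 2.8571
1 4 load 2.4490
2 8 source 2.5073
3 12 load 2.4990
4 16 source 2.5001
5 20 load 2.5000
6 24 source 2.5000
7 28 load 2.5000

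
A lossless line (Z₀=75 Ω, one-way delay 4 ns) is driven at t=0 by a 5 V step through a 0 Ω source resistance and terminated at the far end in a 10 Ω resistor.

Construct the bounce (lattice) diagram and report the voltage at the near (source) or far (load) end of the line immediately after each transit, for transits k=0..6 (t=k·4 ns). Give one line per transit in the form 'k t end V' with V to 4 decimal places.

0 0 source 5.0000
1 4 load 1.1765
2 8 source 5.0000
3 12 load 2.0761
4 16 source 5.0000
5 20 load 2.7641
6 24 source 5.0000

Γ_L=-0.764706, Γ_S=-1.000000; launch V₁=5·75/75=5.000000
k=0 src: V=5.0000
k=1 load: inc=5.000000, refl=5.000000·-0.764706=-3.8235; V=0.000000+5.000000+-3.823529=1.1765
k=2 src: inc=-3.823529, refl=-3.823529·-1.000000=3.8235; V=5.000000+-3.823529+3.823529=5.0000
k=3 load: inc=3.823529, refl=3.823529·-0.764706=-2.9239; V=1.176471+3.823529+-2.923875=2.0761
k=4 src: inc=-2.923875, refl=-2.923875·-1.000000=2.9239; V=5.000000+-2.923875+2.923875=5.0000
k=5 load: inc=2.923875, refl=2.923875·-0.764706=-2.2359; V=2.076125+2.923875+-2.235905=2.7641
k=6 src: inc=-2.235905, refl=-2.235905·-1.000000=2.2359; V=5.000000+-2.235905+2.235905=5.0000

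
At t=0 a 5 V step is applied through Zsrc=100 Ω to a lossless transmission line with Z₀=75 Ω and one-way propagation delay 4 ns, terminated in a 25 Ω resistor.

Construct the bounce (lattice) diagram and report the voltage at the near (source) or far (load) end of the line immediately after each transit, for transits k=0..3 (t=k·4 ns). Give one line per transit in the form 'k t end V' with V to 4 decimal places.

Γ_L=-0.500000, Γ_S=0.142857; launch V₁=5·75/175=2.142857
k=0 src: V=2.1429
k=1 load: inc=2.142857, refl=2.142857·-0.500000=-1.0714; V=0.000000+2.142857+-1.071429=1.0714
k=2 src: inc=-1.071429, refl=-1.071429·0.142857=-0.1531; V=2.142857+-1.071429+-0.153061=0.9184
k=3 load: inc=-0.153061, refl=-0.153061·-0.500000=0.0765; V=1.071429+-0.153061+0.076531=0.9949

0 0 source 2.1429
1 4 load 1.0714
2 8 source 0.9184
3 12 load 0.9949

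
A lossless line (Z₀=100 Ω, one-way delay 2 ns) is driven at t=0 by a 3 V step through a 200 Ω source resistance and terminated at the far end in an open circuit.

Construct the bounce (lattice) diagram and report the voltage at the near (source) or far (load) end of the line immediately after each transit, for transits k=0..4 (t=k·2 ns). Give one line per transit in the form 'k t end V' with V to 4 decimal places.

0 0 source 1.0000
1 2 load 2.0000
2 4 source 2.3333
3 6 load 2.6667
4 8 source 2.7778

Γ_L=1.000000, Γ_S=0.333333; launch V₁=3·100/300=1.000000
k=0 src: V=1.0000
k=1 load: inc=1.000000, refl=1.000000·1.000000=1.0000; V=0.000000+1.000000+1.000000=2.0000
k=2 src: inc=1.000000, refl=1.000000·0.333333=0.3333; V=1.000000+1.000000+0.333333=2.3333
k=3 load: inc=0.333333, refl=0.333333·1.000000=0.3333; V=2.000000+0.333333+0.333333=2.6667
k=4 src: inc=0.333333, refl=0.333333·0.333333=0.1111; V=2.333333+0.333333+0.111111=2.7778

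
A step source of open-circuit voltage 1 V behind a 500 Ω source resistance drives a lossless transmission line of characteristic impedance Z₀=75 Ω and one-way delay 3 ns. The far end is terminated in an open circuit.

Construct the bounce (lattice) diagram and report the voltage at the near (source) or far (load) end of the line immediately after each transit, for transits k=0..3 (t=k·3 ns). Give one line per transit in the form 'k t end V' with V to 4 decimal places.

0 0 source 0.1304
1 3 load 0.2609
2 6 source 0.3573
3 9 load 0.4537

Γ_L=1.000000, Γ_S=0.739130; launch V₁=1·75/575=0.130435
k=0 src: V=0.1304
k=1 load: inc=0.130435, refl=0.130435·1.000000=0.1304; V=0.000000+0.130435+0.130435=0.2609
k=2 src: inc=0.130435, refl=0.130435·0.739130=0.0964; V=0.130435+0.130435+0.096408=0.3573
k=3 load: inc=0.096408, refl=0.096408·1.000000=0.0964; V=0.260870+0.096408+0.096408=0.4537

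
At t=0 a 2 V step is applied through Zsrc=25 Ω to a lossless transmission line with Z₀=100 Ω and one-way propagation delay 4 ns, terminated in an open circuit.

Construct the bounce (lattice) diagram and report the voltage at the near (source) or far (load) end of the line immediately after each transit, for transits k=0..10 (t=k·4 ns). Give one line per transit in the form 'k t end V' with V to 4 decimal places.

0 0 source 1.6000
1 4 load 3.2000
2 8 source 2.2400
3 12 load 1.2800
4 16 source 1.8560
5 20 load 2.4320
6 24 source 2.0864
7 28 load 1.7408
8 32 source 1.9482
9 36 load 2.1555
10 40 source 2.0311

Γ_L=1.000000, Γ_S=-0.600000; launch V₁=2·100/125=1.600000
k=0 src: V=1.6000
k=1 load: inc=1.600000, refl=1.600000·1.000000=1.6000; V=0.000000+1.600000+1.600000=3.2000
k=2 src: inc=1.600000, refl=1.600000·-0.600000=-0.9600; V=1.600000+1.600000+-0.960000=2.2400
k=3 load: inc=-0.960000, refl=-0.960000·1.000000=-0.9600; V=3.200000+-0.960000+-0.960000=1.2800
k=4 src: inc=-0.960000, refl=-0.960000·-0.600000=0.5760; V=2.240000+-0.960000+0.576000=1.8560
k=5 load: inc=0.576000, refl=0.576000·1.000000=0.5760; V=1.280000+0.576000+0.576000=2.4320
k=6 src: inc=0.576000, refl=0.576000·-0.600000=-0.3456; V=1.856000+0.576000+-0.345600=2.0864
k=7 load: inc=-0.345600, refl=-0.345600·1.000000=-0.3456; V=2.432000+-0.345600+-0.345600=1.7408
k=8 src: inc=-0.345600, refl=-0.345600·-0.600000=0.2074; V=2.086400+-0.345600+0.207360=1.9482
k=9 load: inc=0.207360, refl=0.207360·1.000000=0.2074; V=1.740800+0.207360+0.207360=2.1555
k=10 src: inc=0.207360, refl=0.207360·-0.600000=-0.1244; V=1.948160+0.207360+-0.124416=2.0311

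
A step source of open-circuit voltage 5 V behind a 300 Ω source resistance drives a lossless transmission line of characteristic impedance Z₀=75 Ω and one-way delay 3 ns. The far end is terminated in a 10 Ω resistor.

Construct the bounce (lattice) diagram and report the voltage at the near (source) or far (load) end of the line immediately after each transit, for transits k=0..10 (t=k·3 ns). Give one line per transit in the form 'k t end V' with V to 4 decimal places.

0 0 source 1.0000
1 3 load 0.2353
2 6 source -0.2235
3 9 load 0.1273
4 12 source 0.3379
5 15 load 0.1769
6 18 source 0.0803
7 21 load 0.1541
8 24 source 0.1985
9 27 load 0.1646
10 30 source 0.1442

Γ_L=-0.764706, Γ_S=0.600000; launch V₁=5·75/375=1.000000
k=0 src: V=1.0000
k=1 load: inc=1.000000, refl=1.000000·-0.764706=-0.7647; V=0.000000+1.000000+-0.764706=0.2353
k=2 src: inc=-0.764706, refl=-0.764706·0.600000=-0.4588; V=1.000000+-0.764706+-0.458824=-0.2235
k=3 load: inc=-0.458824, refl=-0.458824·-0.764706=0.3509; V=0.235294+-0.458824+0.350865=0.1273
k=4 src: inc=0.350865, refl=0.350865·0.600000=0.2105; V=-0.223529+0.350865+0.210519=0.3379
k=5 load: inc=0.210519, refl=0.210519·-0.764706=-0.1610; V=0.127336+0.210519+-0.160985=0.1769
k=6 src: inc=-0.160985, refl=-0.160985·0.600000=-0.0966; V=0.337855+-0.160985+-0.096591=0.0803
k=7 load: inc=-0.096591, refl=-0.096591·-0.764706=0.0739; V=0.176870+-0.096591+0.073864=0.1541
k=8 src: inc=0.073864, refl=0.073864·0.600000=0.0443; V=0.080278+0.073864+0.044318=0.1985
k=9 load: inc=0.044318, refl=0.044318·-0.764706=-0.0339; V=0.154142+0.044318+-0.033890=0.1646
k=10 src: inc=-0.033890, refl=-0.033890·0.600000=-0.0203; V=0.198460+-0.033890+-0.020334=0.1442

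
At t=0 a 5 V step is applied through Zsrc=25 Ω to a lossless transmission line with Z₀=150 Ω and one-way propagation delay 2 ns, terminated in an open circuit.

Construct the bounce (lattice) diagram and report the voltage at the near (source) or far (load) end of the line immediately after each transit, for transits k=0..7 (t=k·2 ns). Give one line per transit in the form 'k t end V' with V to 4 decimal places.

0 0 source 4.2857
1 2 load 8.5714
2 4 source 5.5102
3 6 load 2.4490
4 8 source 4.6356
5 10 load 6.8222
6 12 source 5.2603
7 14 load 3.6985

Γ_L=1.000000, Γ_S=-0.714286; launch V₁=5·150/175=4.285714
k=0 src: V=4.2857
k=1 load: inc=4.285714, refl=4.285714·1.000000=4.2857; V=0.000000+4.285714+4.285714=8.5714
k=2 src: inc=4.285714, refl=4.285714·-0.714286=-3.0612; V=4.285714+4.285714+-3.061224=5.5102
k=3 load: inc=-3.061224, refl=-3.061224·1.000000=-3.0612; V=8.571429+-3.061224+-3.061224=2.4490
k=4 src: inc=-3.061224, refl=-3.061224·-0.714286=2.1866; V=5.510204+-3.061224+2.186589=4.6356
k=5 load: inc=2.186589, refl=2.186589·1.000000=2.1866; V=2.448980+2.186589+2.186589=6.8222
k=6 src: inc=2.186589, refl=2.186589·-0.714286=-1.5618; V=4.635569+2.186589+-1.561849=5.2603
k=7 load: inc=-1.561849, refl=-1.561849·1.000000=-1.5618; V=6.822157+-1.561849+-1.561849=3.6985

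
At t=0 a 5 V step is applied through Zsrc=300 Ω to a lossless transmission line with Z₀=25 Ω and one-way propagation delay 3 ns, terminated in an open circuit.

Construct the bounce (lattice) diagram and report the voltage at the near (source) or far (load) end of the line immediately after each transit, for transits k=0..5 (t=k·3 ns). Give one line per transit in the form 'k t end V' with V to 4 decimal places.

Γ_L=1.000000, Γ_S=0.846154; launch V₁=5·25/325=0.384615
k=0 src: V=0.3846
k=1 load: inc=0.384615, refl=0.384615·1.000000=0.3846; V=0.000000+0.384615+0.384615=0.7692
k=2 src: inc=0.384615, refl=0.384615·0.846154=0.3254; V=0.384615+0.384615+0.325444=1.0947
k=3 load: inc=0.325444, refl=0.325444·1.000000=0.3254; V=0.769231+0.325444+0.325444=1.4201
k=4 src: inc=0.325444, refl=0.325444·0.846154=0.2754; V=1.094675+0.325444+0.275376=1.6955
k=5 load: inc=0.275376, refl=0.275376·1.000000=0.2754; V=1.420118+0.275376+0.275376=1.9709

0 0 source 0.3846
1 3 load 0.7692
2 6 source 1.0947
3 9 load 1.4201
4 12 source 1.6955
5 15 load 1.9709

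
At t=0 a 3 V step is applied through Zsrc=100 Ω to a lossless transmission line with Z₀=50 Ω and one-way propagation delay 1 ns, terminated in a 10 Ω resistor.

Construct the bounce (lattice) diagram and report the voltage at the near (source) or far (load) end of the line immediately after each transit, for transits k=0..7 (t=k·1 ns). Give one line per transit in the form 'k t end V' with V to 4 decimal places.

0 0 source 1.0000
1 1 load 0.3333
2 2 source 0.1111
3 3 load 0.2593
4 4 source 0.3086
5 5 load 0.2757
6 6 source 0.2647
7 7 load 0.2721

Γ_L=-0.666667, Γ_S=0.333333; launch V₁=3·50/150=1.000000
k=0 src: V=1.0000
k=1 load: inc=1.000000, refl=1.000000·-0.666667=-0.6667; V=0.000000+1.000000+-0.666667=0.3333
k=2 src: inc=-0.666667, refl=-0.666667·0.333333=-0.2222; V=1.000000+-0.666667+-0.222222=0.1111
k=3 load: inc=-0.222222, refl=-0.222222·-0.666667=0.1481; V=0.333333+-0.222222+0.148148=0.2593
k=4 src: inc=0.148148, refl=0.148148·0.333333=0.0494; V=0.111111+0.148148+0.049383=0.3086
k=5 load: inc=0.049383, refl=0.049383·-0.666667=-0.0329; V=0.259259+0.049383+-0.032922=0.2757
k=6 src: inc=-0.032922, refl=-0.032922·0.333333=-0.0110; V=0.308642+-0.032922+-0.010974=0.2647
k=7 load: inc=-0.010974, refl=-0.010974·-0.666667=0.0073; V=0.275720+-0.010974+0.007316=0.2721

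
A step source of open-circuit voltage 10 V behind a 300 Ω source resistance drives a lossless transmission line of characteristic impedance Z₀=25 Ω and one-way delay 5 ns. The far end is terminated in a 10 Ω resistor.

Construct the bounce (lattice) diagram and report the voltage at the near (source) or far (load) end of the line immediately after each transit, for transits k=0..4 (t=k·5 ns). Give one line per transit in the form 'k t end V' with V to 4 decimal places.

0 0 source 0.7692
1 5 load 0.4396
2 10 source 0.1606
3 15 load 0.2802
4 20 source 0.3813

Γ_L=-0.428571, Γ_S=0.846154; launch V₁=10·25/325=0.769231
k=0 src: V=0.7692
k=1 load: inc=0.769231, refl=0.769231·-0.428571=-0.3297; V=0.000000+0.769231+-0.329670=0.4396
k=2 src: inc=-0.329670, refl=-0.329670·0.846154=-0.2790; V=0.769231+-0.329670+-0.278952=0.1606
k=3 load: inc=-0.278952, refl=-0.278952·-0.428571=0.1196; V=0.439560+-0.278952+0.119551=0.2802
k=4 src: inc=0.119551, refl=0.119551·0.846154=0.1012; V=0.160609+0.119551+0.101158=0.3813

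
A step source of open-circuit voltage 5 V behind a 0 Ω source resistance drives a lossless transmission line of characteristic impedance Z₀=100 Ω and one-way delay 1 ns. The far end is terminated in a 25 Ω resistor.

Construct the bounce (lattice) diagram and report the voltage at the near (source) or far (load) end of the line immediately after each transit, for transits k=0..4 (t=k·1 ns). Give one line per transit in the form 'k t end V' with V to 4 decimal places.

Γ_L=-0.600000, Γ_S=-1.000000; launch V₁=5·100/100=5.000000
k=0 src: V=5.0000
k=1 load: inc=5.000000, refl=5.000000·-0.600000=-3.0000; V=0.000000+5.000000+-3.000000=2.0000
k=2 src: inc=-3.000000, refl=-3.000000·-1.000000=3.0000; V=5.000000+-3.000000+3.000000=5.0000
k=3 load: inc=3.000000, refl=3.000000·-0.600000=-1.8000; V=2.000000+3.000000+-1.800000=3.2000
k=4 src: inc=-1.800000, refl=-1.800000·-1.000000=1.8000; V=5.000000+-1.800000+1.800000=5.0000

0 0 source 5.0000
1 1 load 2.0000
2 2 source 5.0000
3 3 load 3.2000
4 4 source 5.0000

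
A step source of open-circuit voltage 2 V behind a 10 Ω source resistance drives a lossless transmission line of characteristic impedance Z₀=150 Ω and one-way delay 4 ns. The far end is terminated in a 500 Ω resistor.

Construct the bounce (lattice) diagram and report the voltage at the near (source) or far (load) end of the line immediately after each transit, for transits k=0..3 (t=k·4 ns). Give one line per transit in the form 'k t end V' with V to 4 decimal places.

0 0 source 1.8750
1 4 load 2.8846
2 8 source 2.0012
3 12 load 1.5255

Γ_L=0.538462, Γ_S=-0.875000; launch V₁=2·150/160=1.875000
k=0 src: V=1.8750
k=1 load: inc=1.875000, refl=1.875000·0.538462=1.0096; V=0.000000+1.875000+1.009615=2.8846
k=2 src: inc=1.009615, refl=1.009615·-0.875000=-0.8834; V=1.875000+1.009615+-0.883413=2.0012
k=3 load: inc=-0.883413, refl=-0.883413·0.538462=-0.4757; V=2.884615+-0.883413+-0.475684=1.5255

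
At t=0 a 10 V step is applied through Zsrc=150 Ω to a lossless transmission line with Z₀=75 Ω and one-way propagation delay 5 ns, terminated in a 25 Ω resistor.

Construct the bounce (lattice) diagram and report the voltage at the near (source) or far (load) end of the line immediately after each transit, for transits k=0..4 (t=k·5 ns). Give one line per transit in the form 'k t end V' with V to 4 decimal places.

Γ_L=-0.500000, Γ_S=0.333333; launch V₁=10·75/225=3.333333
k=0 src: V=3.3333
k=1 load: inc=3.333333, refl=3.333333·-0.500000=-1.6667; V=0.000000+3.333333+-1.666667=1.6667
k=2 src: inc=-1.666667, refl=-1.666667·0.333333=-0.5556; V=3.333333+-1.666667+-0.555556=1.1111
k=3 load: inc=-0.555556, refl=-0.555556·-0.500000=0.2778; V=1.666667+-0.555556+0.277778=1.3889
k=4 src: inc=0.277778, refl=0.277778·0.333333=0.0926; V=1.111111+0.277778+0.092593=1.4815

0 0 source 3.3333
1 5 load 1.6667
2 10 source 1.1111
3 15 load 1.3889
4 20 source 1.4815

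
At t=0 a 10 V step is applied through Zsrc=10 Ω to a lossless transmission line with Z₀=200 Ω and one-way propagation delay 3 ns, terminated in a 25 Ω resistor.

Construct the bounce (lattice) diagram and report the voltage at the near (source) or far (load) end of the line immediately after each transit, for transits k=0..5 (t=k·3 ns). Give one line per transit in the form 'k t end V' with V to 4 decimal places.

Γ_L=-0.777778, Γ_S=-0.904762; launch V₁=10·200/210=9.523810
k=0 src: V=9.5238
k=1 load: inc=9.523810, refl=9.523810·-0.777778=-7.4074; V=0.000000+9.523810+-7.407407=2.1164
k=2 src: inc=-7.407407, refl=-7.407407·-0.904762=6.7019; V=9.523810+-7.407407+6.701940=8.8183
k=3 load: inc=6.701940, refl=6.701940·-0.777778=-5.2126; V=2.116402+6.701940+-5.212620=3.6057
k=4 src: inc=-5.212620, refl=-5.212620·-0.904762=4.7162; V=8.818342+-5.212620+4.716180=8.3219
k=5 load: inc=4.716180, refl=4.716180·-0.777778=-3.6681; V=3.605722+4.716180+-3.668140=4.6538

0 0 source 9.5238
1 3 load 2.1164
2 6 source 8.8183
3 9 load 3.6057
4 12 source 8.3219
5 15 load 4.6538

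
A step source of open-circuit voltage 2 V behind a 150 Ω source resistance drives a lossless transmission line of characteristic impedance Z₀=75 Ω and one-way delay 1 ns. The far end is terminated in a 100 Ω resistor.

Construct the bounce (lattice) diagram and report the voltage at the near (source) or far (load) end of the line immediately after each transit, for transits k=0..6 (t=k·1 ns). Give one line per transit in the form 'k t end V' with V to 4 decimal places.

0 0 source 0.6667
1 1 load 0.7619
2 2 source 0.7937
3 3 load 0.7982
4 4 source 0.7997
5 5 load 0.7999
6 6 source 0.8000

Γ_L=0.142857, Γ_S=0.333333; launch V₁=2·75/225=0.666667
k=0 src: V=0.6667
k=1 load: inc=0.666667, refl=0.666667·0.142857=0.0952; V=0.000000+0.666667+0.095238=0.7619
k=2 src: inc=0.095238, refl=0.095238·0.333333=0.0317; V=0.666667+0.095238+0.031746=0.7937
k=3 load: inc=0.031746, refl=0.031746·0.142857=0.0045; V=0.761905+0.031746+0.004535=0.7982
k=4 src: inc=0.004535, refl=0.004535·0.333333=0.0015; V=0.793651+0.004535+0.001512=0.7997
k=5 load: inc=0.001512, refl=0.001512·0.142857=0.0002; V=0.798186+0.001512+0.000216=0.7999
k=6 src: inc=0.000216, refl=0.000216·0.333333=0.0001; V=0.799698+0.000216+0.000072=0.8000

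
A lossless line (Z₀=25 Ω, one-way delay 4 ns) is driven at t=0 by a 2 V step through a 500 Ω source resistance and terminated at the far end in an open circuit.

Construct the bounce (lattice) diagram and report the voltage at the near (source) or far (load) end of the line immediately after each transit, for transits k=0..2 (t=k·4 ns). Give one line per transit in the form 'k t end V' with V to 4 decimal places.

Γ_L=1.000000, Γ_S=0.904762; launch V₁=2·25/525=0.095238
k=0 src: V=0.0952
k=1 load: inc=0.095238, refl=0.095238·1.000000=0.0952; V=0.000000+0.095238+0.095238=0.1905
k=2 src: inc=0.095238, refl=0.095238·0.904762=0.0862; V=0.095238+0.095238+0.086168=0.2766

0 0 source 0.0952
1 4 load 0.1905
2 8 source 0.2766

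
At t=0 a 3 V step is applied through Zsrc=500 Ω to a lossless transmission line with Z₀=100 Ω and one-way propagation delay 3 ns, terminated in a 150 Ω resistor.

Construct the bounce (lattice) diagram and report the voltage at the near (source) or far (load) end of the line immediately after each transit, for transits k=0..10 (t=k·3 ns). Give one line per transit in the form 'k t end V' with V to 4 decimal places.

Γ_L=0.200000, Γ_S=0.666667; launch V₁=3·100/600=0.500000
k=0 src: V=0.5000
k=1 load: inc=0.500000, refl=0.500000·0.200000=0.1000; V=0.000000+0.500000+0.100000=0.6000
k=2 src: inc=0.100000, refl=0.100000·0.666667=0.0667; V=0.500000+0.100000+0.066667=0.6667
k=3 load: inc=0.066667, refl=0.066667·0.200000=0.0133; V=0.600000+0.066667+0.013333=0.6800
k=4 src: inc=0.013333, refl=0.013333·0.666667=0.0089; V=0.666667+0.013333+0.008889=0.6889
k=5 load: inc=0.008889, refl=0.008889·0.200000=0.0018; V=0.680000+0.008889+0.001778=0.6907
k=6 src: inc=0.001778, refl=0.001778·0.666667=0.0012; V=0.688889+0.001778+0.001185=0.6919
k=7 load: inc=0.001185, refl=0.001185·0.200000=0.0002; V=0.690667+0.001185+0.000237=0.6921
k=8 src: inc=0.000237, refl=0.000237·0.666667=0.0002; V=0.691852+0.000237+0.000158=0.6922
k=9 load: inc=0.000158, refl=0.000158·0.200000=0.0000; V=0.692089+0.000158+0.000032=0.6923
k=10 src: inc=0.000032, refl=0.000032·0.666667=0.0000; V=0.692247+0.000032+0.000021=0.6923

0 0 source 0.5000
1 3 load 0.6000
2 6 source 0.6667
3 9 load 0.6800
4 12 source 0.6889
5 15 load 0.6907
6 18 source 0.6919
7 21 load 0.6921
8 24 source 0.6922
9 27 load 0.6923
10 30 source 0.6923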